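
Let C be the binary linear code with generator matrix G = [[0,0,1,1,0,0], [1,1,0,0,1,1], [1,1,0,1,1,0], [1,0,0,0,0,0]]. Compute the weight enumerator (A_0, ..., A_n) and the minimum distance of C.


Weight distribution: A_0 = 1, A_1 = 1, A_2 = 3, A_3 = 6, A_4 = 3, A_5 = 1, A_6 = 1. Minimum distance d = 1.

Enumerate all 2^4 = 16 messages m ∈ F_2^4.
For each, compute codeword c = mG in F_2^6, then tally its weight.
  m = 0000 → c = 000000, weight = 0.
  m = 1000 → c = 001100, weight = 2.
  m = 0100 → c = 110011, weight = 4.
  m = 1100 → c = 111111, weight = 6.
  m = 0010 → c = 110110, weight = 4.
  m = 1010 → c = 111010, weight = 4.
  m = 0110 → c = 000101, weight = 2.
  m = 1110 → c = 001001, weight = 2.
  m = 0001 → c = 100000, weight = 1.
  m = 1001 → c = 101100, weight = 3.
  m = 0101 → c = 010011, weight = 3.
  m = 1101 → c = 011111, weight = 5.
  m = 0011 → c = 010110, weight = 3.
  m = 1011 → c = 011010, weight = 3.
  m = 0111 → c = 100101, weight = 3.
  m = 1111 → c = 101001, weight = 3.
Tally weights:
  weight 0: 1 codewords.
  weight 1: 1 codewords.
  weight 2: 3 codewords.
  weight 3: 6 codewords.
  weight 4: 3 codewords.
  weight 5: 1 codewords.
  weight 6: 1 codewords.
Minimum distance d = smallest w > 0 with A_w > 0 = 1.
Sanity: Σ A_w = 16 = 2^4 = 16 ✓.


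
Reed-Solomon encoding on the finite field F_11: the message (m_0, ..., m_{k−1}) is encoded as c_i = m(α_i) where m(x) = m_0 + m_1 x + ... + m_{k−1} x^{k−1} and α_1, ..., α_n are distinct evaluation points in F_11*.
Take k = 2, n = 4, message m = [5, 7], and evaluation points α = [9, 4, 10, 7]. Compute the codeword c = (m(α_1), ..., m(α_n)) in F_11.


c = [2, 0, 9, 10]

Message polynomial: m(x) = 5 + 7·x (mod 11).
For each evaluation point α_i, compute m(α_i) mod 11:
  α_1 = 9: Horner steps 7 → 2, so m(9) = 2.
  α_2 = 4: Horner steps 7 → 0, so m(4) = 0.
  α_3 = 10: Horner steps 7 → 9, so m(10) = 9.
  α_4 = 7: Horner steps 7 → 10, so m(7) = 10.
Codeword c = [2, 0, 9, 10] ∈ F_11^4.


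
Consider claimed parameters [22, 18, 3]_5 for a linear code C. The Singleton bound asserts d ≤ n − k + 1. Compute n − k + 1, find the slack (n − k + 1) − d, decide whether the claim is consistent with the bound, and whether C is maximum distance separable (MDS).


Singleton RHS = n − k + 1 = 5, slack = 2, bound satisfied, not MDS.

Singleton bound: d ≤ n − k + 1.
Here n = 22, k = 18, so n − k + 1 = 5.
Given d = 3, check d ≤ 5: YES.
Slack = (n − k + 1) − d = 2.
The code is NOT MDS (slack = 2 > 0).
Description: the claimed parameters are [22, 18, 3]_5; such a code would be non-MDS.


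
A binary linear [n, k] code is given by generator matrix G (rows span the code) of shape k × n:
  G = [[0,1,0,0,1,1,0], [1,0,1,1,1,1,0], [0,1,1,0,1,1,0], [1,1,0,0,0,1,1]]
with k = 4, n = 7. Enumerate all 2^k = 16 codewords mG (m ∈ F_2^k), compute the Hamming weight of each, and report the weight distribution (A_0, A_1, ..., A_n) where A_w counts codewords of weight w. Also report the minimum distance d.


Weight distribution: A_0 = 1, A_1 = 1, A_3 = 4, A_4 = 7, A_5 = 3. Minimum distance d = 1.

Enumerate all 2^4 = 16 messages m ∈ F_2^4.
For each, compute codeword c = mG in F_2^7, then tally its weight.
  m = 0000 → c = 0000000, weight = 0.
  m = 1000 → c = 0100110, weight = 3.
  m = 0100 → c = 1011110, weight = 5.
  m = 1100 → c = 1111000, weight = 4.
  m = 0010 → c = 0110110, weight = 4.
  m = 1010 → c = 0010000, weight = 1.
  m = 0110 → c = 1101000, weight = 3.
  m = 1110 → c = 1001110, weight = 4.
  m = 0001 → c = 1100011, weight = 4.
  m = 1001 → c = 1000101, weight = 3.
  m = 0101 → c = 0111101, weight = 5.
  m = 1101 → c = 0011011, weight = 4.
  m = 0011 → c = 1010101, weight = 4.
  m = 1011 → c = 1110011, weight = 5.
  m = 0111 → c = 0001011, weight = 3.
  m = 1111 → c = 0101101, weight = 4.
Tally weights:
  weight 0: 1 codewords.
  weight 1: 1 codewords.
  weight 3: 4 codewords.
  weight 4: 7 codewords.
  weight 5: 3 codewords.
Minimum distance d = smallest w > 0 with A_w > 0 = 1.
Sanity: Σ A_w = 16 = 2^4 = 16 ✓.


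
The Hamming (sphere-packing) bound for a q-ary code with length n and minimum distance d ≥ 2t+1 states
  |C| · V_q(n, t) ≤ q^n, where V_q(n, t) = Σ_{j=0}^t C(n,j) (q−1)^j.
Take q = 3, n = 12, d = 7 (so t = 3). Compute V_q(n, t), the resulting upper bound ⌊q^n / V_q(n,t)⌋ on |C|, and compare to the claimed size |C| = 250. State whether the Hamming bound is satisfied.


V_q(n, t) = 2049, q^n = 531441, Hamming bound = 259, |C| = 250 ≤ bound (satisfied).

Step 1: Compute V_q(n, t) = Σ_{j=0}^3 C(n, j) (q−1)^j.
  j = 0: C(12,0)·(2)^0 = 1·1 = 1.
  j = 1: C(12,1)·(2)^1 = 12·2 = 24.
  j = 2: C(12,2)·(2)^2 = 66·4 = 264.
  j = 3: C(12,3)·(2)^3 = 220·8 = 1760.
  V_q(n, t) = 1 + 24 + 264 + 1760 = 2049.
Step 2: q^n = 3^12 = 531441.
Step 3: Hamming bound ⌊q^n / V_q(n,t)⌋ = ⌊531441/2049⌋ = 259.
Step 4: Compare |C| = 250 to 259: satisfied.
The claimed |C| lies below the Hamming bound.


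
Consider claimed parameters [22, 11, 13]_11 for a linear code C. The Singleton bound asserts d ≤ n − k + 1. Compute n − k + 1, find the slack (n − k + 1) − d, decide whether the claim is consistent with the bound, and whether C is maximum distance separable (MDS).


Singleton RHS = n − k + 1 = 12, slack = -1, bound violated (no such code; not MDS).

Singleton bound: d ≤ n − k + 1.
Here n = 22, k = 11, so n − k + 1 = 12.
Given d = 13, check d ≤ 12: NO.
Slack = (n − k + 1) − d = -1.
The slack is negative: d = 13 exceeds n − k + 1 = 12 by 1, so the Singleton bound is violated and no linear [22, 11, 13]_11 code can exist. In particular it is not MDS (MDS requires d = n − k + 1 exactly).
Description: the claimed parameters are [22, 11, 13]_11; such a code would be impossible (violates the Singleton bound).


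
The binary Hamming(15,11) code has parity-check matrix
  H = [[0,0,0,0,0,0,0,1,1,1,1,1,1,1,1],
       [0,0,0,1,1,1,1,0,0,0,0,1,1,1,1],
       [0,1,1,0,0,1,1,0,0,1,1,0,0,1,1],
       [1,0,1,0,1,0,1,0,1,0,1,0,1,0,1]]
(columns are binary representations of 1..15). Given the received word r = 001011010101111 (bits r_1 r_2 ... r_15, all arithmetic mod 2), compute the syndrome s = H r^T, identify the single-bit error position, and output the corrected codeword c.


s = (0, 0, 1, 0)^T, error position = 2, corrected codeword c = 011011010101111

Compute s = H r^T mod 2 one row at a time:
  s_1 = 1 + 0 + 1 + 0 + 1 + 1 + 1 + 1 = 6 ≡ 0 (mod 2).
  s_2 = 0 + 1 + 1 + 0 + 1 + 1 + 1 + 1 = 6 ≡ 0 (mod 2).
  s_3 = 0 + 1 + 1 + 0 + 1 + 0 + 1 + 1 = 5 ≡ 1 (mod 2).
  s_4 = 0 + 1 + 1 + 0 + 0 + 0 + 1 + 1 = 4 ≡ 0 (mod 2).
s = (0, 0, 1, 0)^T — this equals column 2 of H (binary 0010), so error is at position 2.
Correct: flip bit 2 of r = 001011010101111 to get c = 011011010101111.


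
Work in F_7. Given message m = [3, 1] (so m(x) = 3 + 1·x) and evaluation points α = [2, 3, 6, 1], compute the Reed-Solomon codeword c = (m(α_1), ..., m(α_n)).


c = [5, 6, 2, 4]

Message polynomial: m(x) = 3 + 1·x (mod 7).
For each evaluation point α_i, compute m(α_i) mod 7:
  α_1 = 2: Horner steps 1 → 5, so m(2) = 5.
  α_2 = 3: Horner steps 1 → 6, so m(3) = 6.
  α_3 = 6: Horner steps 1 → 2, so m(6) = 2.
  α_4 = 1: Horner steps 1 → 4, so m(1) = 4.
Codeword c = [5, 6, 2, 4] ∈ F_7^4.


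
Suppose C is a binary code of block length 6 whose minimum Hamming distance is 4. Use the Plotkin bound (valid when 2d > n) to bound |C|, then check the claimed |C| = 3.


Plotkin bound M ≤ 4; given |C| = 3 ≤ bound (satisfied).

Check applicability: 2d = 8, n = 6.
2d − n = 2 > 0, so Plotkin applies.
Compute d/(2d−n) = 4/2 ≈ 2.0000.
⌊d/(2d−n)⌋ = 2.
Plotkin bound: M ≤ 2·2 = 4.
Given |C| = 3, check: satisfied.
This |C| is below the Plotkin bound.


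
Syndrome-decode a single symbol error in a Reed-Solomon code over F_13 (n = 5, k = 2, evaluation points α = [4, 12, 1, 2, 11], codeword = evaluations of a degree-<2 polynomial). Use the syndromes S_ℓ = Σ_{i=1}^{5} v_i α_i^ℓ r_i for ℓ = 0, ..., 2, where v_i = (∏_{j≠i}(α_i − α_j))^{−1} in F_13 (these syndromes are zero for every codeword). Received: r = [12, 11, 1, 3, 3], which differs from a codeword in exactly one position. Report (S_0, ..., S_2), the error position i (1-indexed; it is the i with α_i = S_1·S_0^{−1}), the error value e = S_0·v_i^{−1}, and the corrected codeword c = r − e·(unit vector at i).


S = (10, 7, 1), error at position 4, error magnitude e = 7, c = [12, 11, 1, 9, 3].

Step 1: column multipliers v_i = (∏_{j≠i}(α_i − α_j))^{−1} mod 13.
  i = 1 (α = 4): (4−12)(4−1)(4−2)(4−11) = (−8)·3·2·(−7) = 336 ≡ 11, so v_1 = 11^{−1} = 6 (mod 13).
  i = 2 (α = 12): (12−4)(12−1)(12−2)(12−11) = 8·11·10·1 = 880 ≡ 9, so v_2 = 9^{−1} = 3 (mod 13).
  i = 3 (α = 1): (1−4)(1−12)(1−2)(1−11) = (−3)·(−11)·(−1)·(−10) = 330 ≡ 5, so v_3 = 5^{−1} = 8 (mod 13).
  i = 4 (α = 2): (2−4)(2−12)(2−1)(2−11) = (−2)·(−10)·1·(−9) = −180 ≡ 2, so v_4 = 2^{−1} = 7 (mod 13).
  i = 5 (α = 11): (11−4)(11−12)(11−1)(11−2) = 7·(−1)·10·9 = −630 ≡ 7, so v_5 = 7^{−1} = 2 (mod 13).
  v = [6, 3, 8, 7, 2].
Step 2: syndromes of r = [12, 11, 1, 3, 3] (all sums mod 13).
  S_0 = Σ v_i r_i = 6·12 + 3·11 + 8·1 + 7·3 + 2·3 = 140 ≡ 10.
  S_1 = Σ v_i α_i r_i = 6·4·12 + 3·12·11 + 8·1·1 + 7·2·3 + 2·11·3 = 800 ≡ 7.
  α_i^2 mod 13 = [3, 1, 1, 4, 4].
  S_2 = Σ v_i α_i^2 r_i = 6·3·12 + 3·1·11 + 8·1·1 + 7·4·3 + 2·4·3 = 365 ≡ 1.
  S = (10, 7, 1) ≠ 0, so r is not a codeword (an error is present).
Step 3: locate the error. For a single error e at position i, S_ℓ = v_i·e·α_i^ℓ, so α_err = S_1/S_0.
  S_0^{−1} = 10^{−1} = 4 (mod 13), so α_err = 7·4 = 28 ≡ 2 = α_4. Error position i = 4.
  Consistency check: S_2/S_1 = 1·2 = 2 ≡ 2 = α_err ✓ (single-error assumption holds).
Step 4: error magnitude e = S_0/v_4 = S_0·∏_{j≠4}(α_4 − α_j) = 10·2 = 20 ≡ 7 (mod 13).
Step 5: correct position 4: c_4 = r_4 − e = 3 − 7 ≡ 9 (mod 13). Hence c = [12, 11, 1, 9, 3].
  Check: interpolating c through the α_i gives m(x) = 6 + 8·x (degree < 2) with m(α_i) = c_i for every i, so c is indeed a codeword.


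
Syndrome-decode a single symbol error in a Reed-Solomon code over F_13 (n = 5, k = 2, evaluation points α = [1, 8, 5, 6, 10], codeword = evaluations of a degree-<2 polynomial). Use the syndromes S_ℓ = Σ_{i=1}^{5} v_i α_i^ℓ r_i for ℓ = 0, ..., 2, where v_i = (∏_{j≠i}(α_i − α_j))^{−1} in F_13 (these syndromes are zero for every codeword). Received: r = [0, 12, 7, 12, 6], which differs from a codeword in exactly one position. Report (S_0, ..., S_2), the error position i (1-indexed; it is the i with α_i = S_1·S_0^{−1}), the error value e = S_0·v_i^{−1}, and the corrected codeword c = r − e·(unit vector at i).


S = (6, 9, 7), error at position 2, error magnitude e = 3, c = [0, 9, 7, 12, 6].

Step 1: column multipliers v_i = (∏_{j≠i}(α_i − α_j))^{−1} mod 13.
  i = 1 (α = 1): (1−8)(1−5)(1−6)(1−10) = (−7)·(−4)·(−5)·(−9) = 1260 ≡ 12, so v_1 = 12^{−1} = 12 (mod 13).
  i = 2 (α = 8): (8−1)(8−5)(8−6)(8−10) = 7·3·2·(−2) = −84 ≡ 7, so v_2 = 7^{−1} = 2 (mod 13).
  i = 3 (α = 5): (5−1)(5−8)(5−6)(5−10) = 4·(−3)·(−1)·(−5) = −60 ≡ 5, so v_3 = 5^{−1} = 8 (mod 13).
  i = 4 (α = 6): (6−1)(6−8)(6−5)(6−10) = 5·(−2)·1·(−4) = 40 ≡ 1, so v_4 = 1^{−1} = 1 (mod 13).
  i = 5 (α = 10): (10−1)(10−8)(10−5)(10−6) = 9·2·5·4 = 360 ≡ 9, so v_5 = 9^{−1} = 3 (mod 13).
  v = [12, 2, 8, 1, 3].
Step 2: syndromes of r = [0, 12, 7, 12, 6] (all sums mod 13).
  S_0 = Σ v_i r_i = 12·0 + 2·12 + 8·7 + 1·12 + 3·6 = 110 ≡ 6.
  S_1 = Σ v_i α_i r_i = 12·1·0 + 2·8·12 + 8·5·7 + 1·6·12 + 3·10·6 = 724 ≡ 9.
  α_i^2 mod 13 = [1, 12, 12, 10, 9].
  S_2 = Σ v_i α_i^2 r_i = 12·1·0 + 2·12·12 + 8·12·7 + 1·10·12 + 3·9·6 = 1242 ≡ 7.
  S = (6, 9, 7) ≠ 0, so r is not a codeword (an error is present).
Step 3: locate the error. For a single error e at position i, S_ℓ = v_i·e·α_i^ℓ, so α_err = S_1/S_0.
  S_0^{−1} = 6^{−1} = 11 (mod 13), so α_err = 9·11 = 99 ≡ 8 = α_2. Error position i = 2.
  Consistency check: S_2/S_1 = 7·3 = 21 ≡ 8 = α_err ✓ (single-error assumption holds).
Step 4: error magnitude e = S_0/v_2 = S_0·∏_{j≠2}(α_2 − α_j) = 6·7 = 42 ≡ 3 (mod 13).
Step 5: correct position 2: c_2 = r_2 − e = 12 − 3 ≡ 9 (mod 13). Hence c = [0, 9, 7, 12, 6].
  Check: interpolating c through the α_i gives m(x) = 8 + 5·x (degree < 2) with m(α_i) = c_i for every i, so c is indeed a codeword.


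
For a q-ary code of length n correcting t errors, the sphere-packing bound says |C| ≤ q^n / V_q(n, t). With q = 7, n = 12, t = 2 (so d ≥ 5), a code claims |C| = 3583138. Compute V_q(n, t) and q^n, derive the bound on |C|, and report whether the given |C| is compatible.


V_q(n, t) = 2449, q^n = 13841287201, Hamming bound = 5651811, |C| = 3583138 ≤ bound (satisfied).

Step 1: Compute V_q(n, t) = Σ_{j=0}^2 C(n, j) (q−1)^j.
  j = 0: C(12,0)·(6)^0 = 1·1 = 1.
  j = 1: C(12,1)·(6)^1 = 12·6 = 72.
  j = 2: C(12,2)·(6)^2 = 66·36 = 2376.
  V_q(n, t) = 1 + 72 + 2376 = 2449.
Step 2: q^n = 7^12 = 13841287201.
Step 3: Hamming bound ⌊q^n / V_q(n,t)⌋ = ⌊13841287201/2449⌋ = 5651811.
Step 4: Compare |C| = 3583138 to 5651811: satisfied.
The claimed |C| lies below the Hamming bound.


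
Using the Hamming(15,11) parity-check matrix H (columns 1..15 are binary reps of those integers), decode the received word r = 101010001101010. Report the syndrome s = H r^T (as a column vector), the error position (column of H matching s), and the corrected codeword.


s = (0, 1, 1, 0)^T, error position = 6, corrected codeword c = 101011001101010

Compute s = H r^T mod 2 one row at a time:
  s_1 = 0 + 1 + 1 + 0 + 1 + 0 + 1 + 0 = 4 ≡ 0 (mod 2).
  s_2 = 0 + 1 + 0 + 0 + 1 + 0 + 1 + 0 = 3 ≡ 1 (mod 2).
  s_3 = 0 + 1 + 0 + 0 + 1 + 0 + 1 + 0 = 3 ≡ 1 (mod 2).
  s_4 = 1 + 1 + 1 + 0 + 1 + 0 + 0 + 0 = 4 ≡ 0 (mod 2).
s = (0, 1, 1, 0)^T — this equals column 6 of H (binary 0110), so error is at position 6.
Correct: flip bit 6 of r = 101010001101010 to get c = 101011001101010.


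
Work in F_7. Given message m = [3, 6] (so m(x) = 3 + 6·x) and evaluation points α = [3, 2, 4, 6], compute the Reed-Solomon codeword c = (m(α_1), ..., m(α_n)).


c = [0, 1, 6, 4]

Message polynomial: m(x) = 3 + 6·x (mod 7).
For each evaluation point α_i, compute m(α_i) mod 7:
  α_1 = 3: Horner steps 6 → 0, so m(3) = 0.
  α_2 = 2: Horner steps 6 → 1, so m(2) = 1.
  α_3 = 4: Horner steps 6 → 6, so m(4) = 6.
  α_4 = 6: Horner steps 6 → 4, so m(6) = 4.
Codeword c = [0, 1, 6, 4] ∈ F_7^4.


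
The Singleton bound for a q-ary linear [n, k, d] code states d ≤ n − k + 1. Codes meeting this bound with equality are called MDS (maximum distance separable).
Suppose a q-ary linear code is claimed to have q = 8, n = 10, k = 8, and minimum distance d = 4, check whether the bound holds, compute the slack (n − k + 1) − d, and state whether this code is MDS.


Singleton RHS = n − k + 1 = 3, slack = -1, bound violated (no such code; not MDS).

Singleton bound: d ≤ n − k + 1.
Here n = 10, k = 8, so n − k + 1 = 3.
Given d = 4, check d ≤ 3: NO.
Slack = (n − k + 1) − d = -1.
The slack is negative: d = 4 exceeds n − k + 1 = 3 by 1, so the Singleton bound is violated and no linear [10, 8, 4]_8 code can exist. In particular it is not MDS (MDS requires d = n − k + 1 exactly).
Description: the claimed parameters are [10, 8, 4]_8; such a code would be impossible (violates the Singleton bound).


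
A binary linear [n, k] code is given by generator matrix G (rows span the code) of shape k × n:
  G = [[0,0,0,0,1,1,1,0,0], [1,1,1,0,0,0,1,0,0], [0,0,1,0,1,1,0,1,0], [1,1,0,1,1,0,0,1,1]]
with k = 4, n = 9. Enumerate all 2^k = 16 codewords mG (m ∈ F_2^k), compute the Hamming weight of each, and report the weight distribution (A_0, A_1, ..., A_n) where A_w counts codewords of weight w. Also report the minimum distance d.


Weight distribution: A_0 = 1, A_3 = 4, A_4 = 3, A_5 = 2, A_6 = 4, A_7 = 2. Minimum distance d = 3.

Enumerate all 2^4 = 16 messages m ∈ F_2^4.
For each, compute codeword c = mG in F_2^9, then tally its weight.
  m = 0000 → c = 000000000, weight = 0.
  m = 1000 → c = 000011100, weight = 3.
  m = 0100 → c = 111000100, weight = 4.
  m = 1100 → c = 111011000, weight = 5.
  m = 0010 → c = 001011010, weight = 4.
  m = 1010 → c = 001000110, weight = 3.
  m = 0110 → c = 110011110, weight = 6.
  m = 1110 → c = 110000010, weight = 3.
  m = 0001 → c = 110110011, weight = 6.
  m = 1001 → c = 110101111, weight = 7.
  m = 0101 → c = 001110111, weight = 6.
  m = 1101 → c = 001101011, weight = 5.
  m = 0011 → c = 111101001, weight = 6.
  m = 1011 → c = 111110101, weight = 7.
  m = 0111 → c = 000101101, weight = 4.
  m = 1111 → c = 000110001, weight = 3.
Tally weights:
  weight 0: 1 codewords.
  weight 3: 4 codewords.
  weight 4: 3 codewords.
  weight 5: 2 codewords.
  weight 6: 4 codewords.
  weight 7: 2 codewords.
Minimum distance d = smallest w > 0 with A_w > 0 = 3.
Sanity: Σ A_w = 16 = 2^4 = 16 ✓.


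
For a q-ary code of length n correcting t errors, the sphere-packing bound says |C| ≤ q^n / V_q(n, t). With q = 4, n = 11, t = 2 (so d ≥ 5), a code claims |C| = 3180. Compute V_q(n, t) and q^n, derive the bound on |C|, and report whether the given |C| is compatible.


V_q(n, t) = 529, q^n = 4194304, Hamming bound = 7928, |C| = 3180 ≤ bound (satisfied).

Step 1: Compute V_q(n, t) = Σ_{j=0}^2 C(n, j) (q−1)^j.
  j = 0: C(11,0)·(3)^0 = 1·1 = 1.
  j = 1: C(11,1)·(3)^1 = 11·3 = 33.
  j = 2: C(11,2)·(3)^2 = 55·9 = 495.
  V_q(n, t) = 1 + 33 + 495 = 529.
Step 2: q^n = 4^11 = 4194304.
Step 3: Hamming bound ⌊q^n / V_q(n,t)⌋ = ⌊4194304/529⌋ = 7928.
Step 4: Compare |C| = 3180 to 7928: satisfied.
The claimed |C| lies below the Hamming bound.


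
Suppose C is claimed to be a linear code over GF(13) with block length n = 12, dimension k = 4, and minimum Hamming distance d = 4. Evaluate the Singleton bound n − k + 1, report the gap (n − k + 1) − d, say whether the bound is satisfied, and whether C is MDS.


Singleton RHS = n − k + 1 = 9, slack = 5, bound satisfied, not MDS.

Singleton bound: d ≤ n − k + 1.
Here n = 12, k = 4, so n − k + 1 = 9.
Given d = 4, check d ≤ 9: YES.
Slack = (n − k + 1) − d = 5.
The code is NOT MDS (slack = 5 > 0).
Description: the claimed parameters are [12, 4, 4]_13; such a code would be non-MDS.


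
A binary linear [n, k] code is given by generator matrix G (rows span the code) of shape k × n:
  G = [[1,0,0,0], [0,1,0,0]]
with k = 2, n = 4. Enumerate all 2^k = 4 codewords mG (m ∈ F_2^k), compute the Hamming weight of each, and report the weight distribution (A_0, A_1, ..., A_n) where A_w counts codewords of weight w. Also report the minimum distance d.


Weight distribution: A_0 = 1, A_1 = 2, A_2 = 1. Minimum distance d = 1.

Enumerate all 2^2 = 4 messages m ∈ F_2^2.
For each, compute codeword c = mG in F_2^4, then tally its weight.
  m = 00 → c = 0000, weight = 0.
  m = 10 → c = 1000, weight = 1.
  m = 01 → c = 0100, weight = 1.
  m = 11 → c = 1100, weight = 2.
Tally weights:
  weight 0: 1 codewords.
  weight 1: 2 codewords.
  weight 2: 1 codewords.
Minimum distance d = smallest w > 0 with A_w > 0 = 1.
Sanity: Σ A_w = 4 = 2^2 = 4 ✓.


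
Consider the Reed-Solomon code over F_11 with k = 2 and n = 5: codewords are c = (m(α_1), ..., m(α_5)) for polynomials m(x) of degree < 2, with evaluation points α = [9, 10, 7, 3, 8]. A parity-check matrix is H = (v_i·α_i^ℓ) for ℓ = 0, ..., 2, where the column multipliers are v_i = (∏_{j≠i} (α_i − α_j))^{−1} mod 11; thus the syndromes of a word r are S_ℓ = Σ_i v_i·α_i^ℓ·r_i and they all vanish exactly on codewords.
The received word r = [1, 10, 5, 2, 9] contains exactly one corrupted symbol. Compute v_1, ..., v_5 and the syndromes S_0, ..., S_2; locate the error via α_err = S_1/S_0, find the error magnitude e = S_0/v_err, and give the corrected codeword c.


S = (5, 7, 1), error at position 5, error magnitude e = 6, c = [1, 10, 5, 2, 3].

Step 1: column multipliers v_i = (∏_{j≠i}(α_i − α_j))^{−1} mod 11.
  i = 1 (α = 9): (9−10)(9−7)(9−3)(9−8) = (−1)·2·6·1 = −12 ≡ 10, so v_1 = 10^{−1} = 10 (mod 11).
  i = 2 (α = 10): (10−9)(10−7)(10−3)(10−8) = 1·3·7·2 = 42 ≡ 9, so v_2 = 9^{−1} = 5 (mod 11).
  i = 3 (α = 7): (7−9)(7−10)(7−3)(7−8) = (−2)·(−3)·4·(−1) = −24 ≡ 9, so v_3 = 9^{−1} = 5 (mod 11).
  i = 4 (α = 3): (3−9)(3−10)(3−7)(3−8) = (−6)·(−7)·(−4)·(−5) = 840 ≡ 4, so v_4 = 4^{−1} = 3 (mod 11).
  i = 5 (α = 8): (8−9)(8−10)(8−7)(8−3) = (−1)·(−2)·1·5 = 10 ≡ 10, so v_5 = 10^{−1} = 10 (mod 11).
  v = [10, 5, 5, 3, 10].
Step 2: syndromes of r = [1, 10, 5, 2, 9] (all sums mod 11).
  S_0 = Σ v_i r_i = 10·1 + 5·10 + 5·5 + 3·2 + 10·9 = 181 ≡ 5.
  S_1 = Σ v_i α_i r_i = 10·9·1 + 5·10·10 + 5·7·5 + 3·3·2 + 10·8·9 = 1503 ≡ 7.
  α_i^2 mod 11 = [4, 1, 5, 9, 9].
  S_2 = Σ v_i α_i^2 r_i = 10·4·1 + 5·1·10 + 5·5·5 + 3·9·2 + 10·9·9 = 1079 ≡ 1.
  S = (5, 7, 1) ≠ 0, so r is not a codeword (an error is present).
Step 3: locate the error. For a single error e at position i, S_ℓ = v_i·e·α_i^ℓ, so α_err = S_1/S_0.
  S_0^{−1} = 5^{−1} = 9 (mod 11), so α_err = 7·9 = 63 ≡ 8 = α_5. Error position i = 5.
  Consistency check: S_2/S_1 = 1·8 = 8 ≡ 8 = α_err ✓ (single-error assumption holds).
Step 4: error magnitude e = S_0/v_5 = S_0·∏_{j≠5}(α_5 − α_j) = 5·10 = 50 ≡ 6 (mod 11).
Step 5: correct position 5: c_5 = r_5 − e = 9 − 6 ≡ 3 (mod 11). Hence c = [1, 10, 5, 2, 3].
  Check: interpolating c through the α_i gives m(x) = 8 + 9·x (degree < 2) with m(α_i) = c_i for every i, so c is indeed a codeword.


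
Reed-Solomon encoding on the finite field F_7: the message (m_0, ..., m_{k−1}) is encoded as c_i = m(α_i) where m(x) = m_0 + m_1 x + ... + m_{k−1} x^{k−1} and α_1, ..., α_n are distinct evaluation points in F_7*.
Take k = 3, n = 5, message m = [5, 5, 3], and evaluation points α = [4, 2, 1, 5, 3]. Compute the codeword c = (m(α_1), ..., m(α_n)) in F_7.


c = [3, 6, 6, 0, 5]

Message polynomial: m(x) = 5 + 5·x + 3·x^2 (mod 7).
For each evaluation point α_i, compute m(α_i) mod 7:
  α_1 = 4: Horner steps 3 → 3 → 3, so m(4) = 3.
  α_2 = 2: Horner steps 3 → 4 → 6, so m(2) = 6.
  α_3 = 1: Horner steps 3 → 1 → 6, so m(1) = 6.
  α_4 = 5: Horner steps 3 → 6 → 0, so m(5) = 0.
  α_5 = 3: Horner steps 3 → 0 → 5, so m(3) = 5.
Codeword c = [3, 6, 6, 0, 5] ∈ F_7^5.


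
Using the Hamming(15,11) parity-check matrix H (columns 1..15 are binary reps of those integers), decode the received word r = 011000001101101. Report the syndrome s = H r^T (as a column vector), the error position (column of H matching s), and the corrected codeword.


s = (1, 1, 0, 0)^T, error position = 12, corrected codeword c = 011000001100101

Compute s = H r^T mod 2 one row at a time:
  s_1 = 0 + 1 + 1 + 0 + 1 + 1 + 0 + 1 = 5 ≡ 1 (mod 2).
  s_2 = 0 + 0 + 0 + 0 + 1 + 1 + 0 + 1 = 3 ≡ 1 (mod 2).
  s_3 = 1 + 1 + 0 + 0 + 1 + 0 + 0 + 1 = 4 ≡ 0 (mod 2).
  s_4 = 0 + 1 + 0 + 0 + 1 + 0 + 1 + 1 = 4 ≡ 0 (mod 2).
s = (1, 1, 0, 0)^T — this equals column 12 of H (binary 1100), so error is at position 12.
Correct: flip bit 12 of r = 011000001101101 to get c = 011000001100101.


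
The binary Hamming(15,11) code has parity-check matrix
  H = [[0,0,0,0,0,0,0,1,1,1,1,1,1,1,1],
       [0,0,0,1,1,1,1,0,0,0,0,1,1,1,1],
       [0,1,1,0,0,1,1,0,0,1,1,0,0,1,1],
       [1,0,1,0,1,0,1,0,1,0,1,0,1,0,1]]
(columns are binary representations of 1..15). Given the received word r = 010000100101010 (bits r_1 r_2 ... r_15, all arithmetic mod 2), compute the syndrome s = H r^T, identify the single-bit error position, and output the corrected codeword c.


s = (1, 1, 0, 1)^T, error position = 13, corrected codeword c = 010000100101110

Compute s = H r^T mod 2 one row at a time:
  s_1 = 0 + 0 + 1 + 0 + 1 + 0 + 1 + 0 = 3 ≡ 1 (mod 2).
  s_2 = 0 + 0 + 0 + 1 + 1 + 0 + 1 + 0 = 3 ≡ 1 (mod 2).
  s_3 = 1 + 0 + 0 + 1 + 1 + 0 + 1 + 0 = 4 ≡ 0 (mod 2).
  s_4 = 0 + 0 + 0 + 1 + 0 + 0 + 0 + 0 = 1 ≡ 1 (mod 2).
s = (1, 1, 0, 1)^T — this equals column 13 of H (binary 1101), so error is at position 13.
Correct: flip bit 13 of r = 010000100101010 to get c = 010000100101110.


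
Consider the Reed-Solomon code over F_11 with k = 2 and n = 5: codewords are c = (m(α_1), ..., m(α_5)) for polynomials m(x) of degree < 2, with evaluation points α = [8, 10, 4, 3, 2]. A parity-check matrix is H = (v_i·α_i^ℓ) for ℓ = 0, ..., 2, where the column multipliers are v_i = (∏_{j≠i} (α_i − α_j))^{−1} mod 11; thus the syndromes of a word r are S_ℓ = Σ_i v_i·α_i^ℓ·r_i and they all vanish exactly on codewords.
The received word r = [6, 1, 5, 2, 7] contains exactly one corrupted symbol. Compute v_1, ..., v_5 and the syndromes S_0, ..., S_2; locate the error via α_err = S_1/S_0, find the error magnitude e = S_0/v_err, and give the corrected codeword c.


S = (1, 2, 4), error at position 5, error magnitude e = 8, c = [6, 1, 5, 2, 10].

Step 1: column multipliers v_i = (∏_{j≠i}(α_i − α_j))^{−1} mod 11.
  i = 1 (α = 8): (8−10)(8−4)(8−3)(8−2) = (−2)·4·5·6 = −240 ≡ 2, so v_1 = 2^{−1} = 6 (mod 11).
  i = 2 (α = 10): (10−8)(10−4)(10−3)(10−2) = 2·6·7·8 = 672 ≡ 1, so v_2 = 1^{−1} = 1 (mod 11).
  i = 3 (α = 4): (4−8)(4−10)(4−3)(4−2) = (−4)·(−6)·1·2 = 48 ≡ 4, so v_3 = 4^{−1} = 3 (mod 11).
  i = 4 (α = 3): (3−8)(3−10)(3−4)(3−2) = (−5)·(−7)·(−1)·1 = −35 ≡ 9, so v_4 = 9^{−1} = 5 (mod 11).
  i = 5 (α = 2): (2−8)(2−10)(2−4)(2−3) = (−6)·(−8)·(−2)·(−1) = 96 ≡ 8, so v_5 = 8^{−1} = 7 (mod 11).
  v = [6, 1, 3, 5, 7].
Step 2: syndromes of r = [6, 1, 5, 2, 7] (all sums mod 11).
  S_0 = Σ v_i r_i = 6·6 + 1·1 + 3·5 + 5·2 + 7·7 = 111 ≡ 1.
  S_1 = Σ v_i α_i r_i = 6·8·6 + 1·10·1 + 3·4·5 + 5·3·2 + 7·2·7 = 486 ≡ 2.
  α_i^2 mod 11 = [9, 1, 5, 9, 4].
  S_2 = Σ v_i α_i^2 r_i = 6·9·6 + 1·1·1 + 3·5·5 + 5·9·2 + 7·4·7 = 686 ≡ 4.
  S = (1, 2, 4) ≠ 0, so r is not a codeword (an error is present).
Step 3: locate the error. For a single error e at position i, S_ℓ = v_i·e·α_i^ℓ, so α_err = S_1/S_0.
  S_0^{−1} = 1^{−1} = 1 (mod 11), so α_err = 2·1 = 2 ≡ 2 = α_5. Error position i = 5.
  Consistency check: S_2/S_1 = 4·6 = 24 ≡ 2 = α_err ✓ (single-error assumption holds).
Step 4: error magnitude e = S_0/v_5 = S_0·∏_{j≠5}(α_5 − α_j) = 1·8 = 8 ≡ 8 (mod 11).
Step 5: correct position 5: c_5 = r_5 − e = 7 − 8 ≡ 10 (mod 11). Hence c = [6, 1, 5, 2, 10].
  Check: interpolating c through the α_i gives m(x) = 4 + 3·x (degree < 2) with m(α_i) = c_i for every i, so c is indeed a codeword.


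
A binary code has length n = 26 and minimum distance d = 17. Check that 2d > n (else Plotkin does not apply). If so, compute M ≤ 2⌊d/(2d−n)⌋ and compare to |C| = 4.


Plotkin bound M ≤ 4; given |C| = 4 ≤ bound (satisfied).

Check applicability: 2d = 34, n = 26.
2d − n = 8 > 0, so Plotkin applies.
Compute d/(2d−n) = 17/8 ≈ 2.1250.
⌊d/(2d−n)⌋ = 2.
Plotkin bound: M ≤ 2·2 = 4.
Given |C| = 4, check: satisfied.
This |C| is at the Plotkin bound.


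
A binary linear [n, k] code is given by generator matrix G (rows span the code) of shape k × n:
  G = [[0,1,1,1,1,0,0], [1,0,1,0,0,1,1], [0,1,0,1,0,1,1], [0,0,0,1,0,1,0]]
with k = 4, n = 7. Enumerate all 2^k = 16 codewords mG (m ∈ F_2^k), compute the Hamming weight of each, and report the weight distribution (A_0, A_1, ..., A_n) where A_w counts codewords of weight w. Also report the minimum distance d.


Weight distribution: A_0 = 1, A_2 = 3, A_4 = 11, A_6 = 1. Minimum distance d = 2.

Enumerate all 2^4 = 16 messages m ∈ F_2^4.
For each, compute codeword c = mG in F_2^7, then tally its weight.
  m = 0000 → c = 0000000, weight = 0.
  m = 1000 → c = 0111100, weight = 4.
  m = 0100 → c = 1010011, weight = 4.
  m = 1100 → c = 1101111, weight = 6.
  m = 0010 → c = 0101011, weight = 4.
  m = 1010 → c = 0010111, weight = 4.
  m = 0110 → c = 1111000, weight = 4.
  m = 1110 → c = 1000100, weight = 2.
  m = 0001 → c = 0001010, weight = 2.
  m = 1001 → c = 0110110, weight = 4.
  m = 0101 → c = 1011001, weight = 4.
  m = 1101 → c = 1100101, weight = 4.
  m = 0011 → c = 0100001, weight = 2.
  m = 1011 → c = 0011101, weight = 4.
  m = 0111 → c = 1110010, weight = 4.
  m = 1111 → c = 1001110, weight = 4.
Tally weights:
  weight 0: 1 codewords.
  weight 2: 3 codewords.
  weight 4: 11 codewords.
  weight 6: 1 codewords.
Minimum distance d = smallest w > 0 with A_w > 0 = 2.
Sanity: Σ A_w = 16 = 2^4 = 16 ✓.


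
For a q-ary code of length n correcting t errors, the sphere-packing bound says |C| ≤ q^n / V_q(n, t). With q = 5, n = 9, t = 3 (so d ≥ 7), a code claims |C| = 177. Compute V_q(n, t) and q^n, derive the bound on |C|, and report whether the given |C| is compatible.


V_q(n, t) = 5989, q^n = 1953125, Hamming bound = 326, |C| = 177 ≤ bound (satisfied).

Step 1: Compute V_q(n, t) = Σ_{j=0}^3 C(n, j) (q−1)^j.
  j = 0: C(9,0)·(4)^0 = 1·1 = 1.
  j = 1: C(9,1)·(4)^1 = 9·4 = 36.
  j = 2: C(9,2)·(4)^2 = 36·16 = 576.
  j = 3: C(9,3)·(4)^3 = 84·64 = 5376.
  V_q(n, t) = 1 + 36 + 576 + 5376 = 5989.
Step 2: q^n = 5^9 = 1953125.
Step 3: Hamming bound ⌊q^n / V_q(n,t)⌋ = ⌊1953125/5989⌋ = 326.
Step 4: Compare |C| = 177 to 326: satisfied.
The claimed |C| lies below the Hamming bound.


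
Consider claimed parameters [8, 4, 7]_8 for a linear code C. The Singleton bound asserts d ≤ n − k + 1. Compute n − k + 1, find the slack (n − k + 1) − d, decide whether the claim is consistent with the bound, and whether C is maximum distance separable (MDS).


Singleton RHS = n − k + 1 = 5, slack = -2, bound violated (no such code; not MDS).

Singleton bound: d ≤ n − k + 1.
Here n = 8, k = 4, so n − k + 1 = 5.
Given d = 7, check d ≤ 5: NO.
Slack = (n − k + 1) − d = -2.
The slack is negative: d = 7 exceeds n − k + 1 = 5 by 2, so the Singleton bound is violated and no linear [8, 4, 7]_8 code can exist. In particular it is not MDS (MDS requires d = n − k + 1 exactly).
Description: the claimed parameters are [8, 4, 7]_8; such a code would be impossible (violates the Singleton bound).


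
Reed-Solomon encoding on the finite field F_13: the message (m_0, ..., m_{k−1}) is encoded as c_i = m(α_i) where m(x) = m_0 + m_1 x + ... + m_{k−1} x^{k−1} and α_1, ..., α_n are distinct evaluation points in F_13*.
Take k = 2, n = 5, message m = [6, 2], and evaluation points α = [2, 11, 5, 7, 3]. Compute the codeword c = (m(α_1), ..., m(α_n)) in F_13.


c = [10, 2, 3, 7, 12]

Message polynomial: m(x) = 6 + 2·x (mod 13).
For each evaluation point α_i, compute m(α_i) mod 13:
  α_1 = 2: Horner steps 2 → 10, so m(2) = 10.
  α_2 = 11: Horner steps 2 → 2, so m(11) = 2.
  α_3 = 5: Horner steps 2 → 3, so m(5) = 3.
  α_4 = 7: Horner steps 2 → 7, so m(7) = 7.
  α_5 = 3: Horner steps 2 → 12, so m(3) = 12.
Codeword c = [10, 2, 3, 7, 12] ∈ F_13^5.


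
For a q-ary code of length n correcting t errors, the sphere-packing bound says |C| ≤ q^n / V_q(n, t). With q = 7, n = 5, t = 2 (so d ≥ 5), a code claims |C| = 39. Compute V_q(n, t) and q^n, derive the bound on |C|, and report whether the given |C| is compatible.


V_q(n, t) = 391, q^n = 16807, Hamming bound = 42, |C| = 39 ≤ bound (satisfied).

Step 1: Compute V_q(n, t) = Σ_{j=0}^2 C(n, j) (q−1)^j.
  j = 0: C(5,0)·(6)^0 = 1·1 = 1.
  j = 1: C(5,1)·(6)^1 = 5·6 = 30.
  j = 2: C(5,2)·(6)^2 = 10·36 = 360.
  V_q(n, t) = 1 + 30 + 360 = 391.
Step 2: q^n = 7^5 = 16807.
Step 3: Hamming bound ⌊q^n / V_q(n,t)⌋ = ⌊16807/391⌋ = 42.
Step 4: Compare |C| = 39 to 42: satisfied.
The claimed |C| lies below the Hamming bound.


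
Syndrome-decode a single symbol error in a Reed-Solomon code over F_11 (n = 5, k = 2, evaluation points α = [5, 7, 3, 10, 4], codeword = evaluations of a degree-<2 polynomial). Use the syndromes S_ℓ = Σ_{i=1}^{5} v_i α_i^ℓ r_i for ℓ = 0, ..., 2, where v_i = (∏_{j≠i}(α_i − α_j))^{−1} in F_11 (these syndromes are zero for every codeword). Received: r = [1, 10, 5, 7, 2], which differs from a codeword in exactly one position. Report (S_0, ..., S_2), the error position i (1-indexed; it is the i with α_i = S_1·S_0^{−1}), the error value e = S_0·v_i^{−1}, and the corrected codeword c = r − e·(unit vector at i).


S = (2, 6, 7), error at position 3, error magnitude e = 2, c = [1, 10, 3, 7, 2].

Step 1: column multipliers v_i = (∏_{j≠i}(α_i − α_j))^{−1} mod 11.
  i = 1 (α = 5): (5−7)(5−3)(5−10)(5−4) = (−2)·2·(−5)·1 = 20 ≡ 9, so v_1 = 9^{−1} = 5 (mod 11).
  i = 2 (α = 7): (7−5)(7−3)(7−10)(7−4) = 2·4·(−3)·3 = −72 ≡ 5, so v_2 = 5^{−1} = 9 (mod 11).
  i = 3 (α = 3): (3−5)(3−7)(3−10)(3−4) = (−2)·(−4)·(−7)·(−1) = 56 ≡ 1, so v_3 = 1^{−1} = 1 (mod 11).
  i = 4 (α = 10): (10−5)(10−7)(10−3)(10−4) = 5·3·7·6 = 630 ≡ 3, so v_4 = 3^{−1} = 4 (mod 11).
  i = 5 (α = 4): (4−5)(4−7)(4−3)(4−10) = (−1)·(−3)·1·(−6) = −18 ≡ 4, so v_5 = 4^{−1} = 3 (mod 11).
  v = [5, 9, 1, 4, 3].
Step 2: syndromes of r = [1, 10, 5, 7, 2] (all sums mod 11).
  S_0 = Σ v_i r_i = 5·1 + 9·10 + 1·5 + 4·7 + 3·2 = 134 ≡ 2.
  S_1 = Σ v_i α_i r_i = 5·5·1 + 9·7·10 + 1·3·5 + 4·10·7 + 3·4·2 = 974 ≡ 6.
  α_i^2 mod 11 = [3, 5, 9, 1, 5].
  S_2 = Σ v_i α_i^2 r_i = 5·3·1 + 9·5·10 + 1·9·5 + 4·1·7 + 3·5·2 = 568 ≡ 7.
  S = (2, 6, 7) ≠ 0, so r is not a codeword (an error is present).
Step 3: locate the error. For a single error e at position i, S_ℓ = v_i·e·α_i^ℓ, so α_err = S_1/S_0.
  S_0^{−1} = 2^{−1} = 6 (mod 11), so α_err = 6·6 = 36 ≡ 3 = α_3. Error position i = 3.
  Consistency check: S_2/S_1 = 7·2 = 14 ≡ 3 = α_err ✓ (single-error assumption holds).
Step 4: error magnitude e = S_0/v_3 = S_0·∏_{j≠3}(α_3 − α_j) = 2·1 = 2 ≡ 2 (mod 11).
Step 5: correct position 3: c_3 = r_3 − e = 5 − 2 ≡ 3 (mod 11). Hence c = [1, 10, 3, 7, 2].
  Check: interpolating c through the α_i gives m(x) = 6 + 10·x (degree < 2) with m(α_i) = c_i for every i, so c is indeed a codeword.


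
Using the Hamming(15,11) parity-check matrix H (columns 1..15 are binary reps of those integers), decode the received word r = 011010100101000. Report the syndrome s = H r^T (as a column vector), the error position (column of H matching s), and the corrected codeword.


s = (0, 1, 0, 1)^T, error position = 5, corrected codeword c = 011000100101000

Compute s = H r^T mod 2 one row at a time:
  s_1 = 0 + 0 + 1 + 0 + 1 + 0 + 0 + 0 = 2 ≡ 0 (mod 2).
  s_2 = 0 + 1 + 0 + 1 + 1 + 0 + 0 + 0 = 3 ≡ 1 (mod 2).
  s_3 = 1 + 1 + 0 + 1 + 1 + 0 + 0 + 0 = 4 ≡ 0 (mod 2).
  s_4 = 0 + 1 + 1 + 1 + 0 + 0 + 0 + 0 = 3 ≡ 1 (mod 2).
s = (0, 1, 0, 1)^T — this equals column 5 of H (binary 0101), so error is at position 5.
Correct: flip bit 5 of r = 011010100101000 to get c = 011000100101000.


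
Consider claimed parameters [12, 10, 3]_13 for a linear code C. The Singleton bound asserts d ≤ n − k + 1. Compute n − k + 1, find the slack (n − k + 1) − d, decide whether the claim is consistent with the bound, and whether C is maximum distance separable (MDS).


Singleton RHS = n − k + 1 = 3, slack = 0, bound satisfied, MDS.

Singleton bound: d ≤ n − k + 1.
Here n = 12, k = 10, so n − k + 1 = 3.
Given d = 3, check d ≤ 3: YES.
Slack = (n − k + 1) − d = 0.
The code is MDS (slack = 0).
Description: the claimed parameters are [12, 10, 3]_13; such a code would be MDS (meets Singleton bound).


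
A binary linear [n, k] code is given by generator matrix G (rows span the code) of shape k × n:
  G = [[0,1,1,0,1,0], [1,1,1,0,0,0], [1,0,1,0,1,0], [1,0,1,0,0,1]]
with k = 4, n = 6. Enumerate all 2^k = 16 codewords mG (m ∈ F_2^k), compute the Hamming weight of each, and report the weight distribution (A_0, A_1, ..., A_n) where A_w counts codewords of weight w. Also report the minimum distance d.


Weight distribution: A_0 = 1, A_1 = 1, A_2 = 6, A_3 = 6, A_4 = 1, A_5 = 1. Minimum distance d = 1.

Enumerate all 2^4 = 16 messages m ∈ F_2^4.
For each, compute codeword c = mG in F_2^6, then tally its weight.
  m = 0000 → c = 000000, weight = 0.
  m = 1000 → c = 011010, weight = 3.
  m = 0100 → c = 111000, weight = 3.
  m = 1100 → c = 100010, weight = 2.
  m = 0010 → c = 101010, weight = 3.
  m = 1010 → c = 110000, weight = 2.
  m = 0110 → c = 010010, weight = 2.
  m = 1110 → c = 001000, weight = 1.
  m = 0001 → c = 101001, weight = 3.
  m = 1001 → c = 110011, weight = 4.
  m = 0101 → c = 010001, weight = 2.
  m = 1101 → c = 001011, weight = 3.
  m = 0011 → c = 000011, weight = 2.
  m = 1011 → c = 011001, weight = 3.
  m = 0111 → c = 111011, weight = 5.
  m = 1111 → c = 100001, weight = 2.
Tally weights:
  weight 0: 1 codewords.
  weight 1: 1 codewords.
  weight 2: 6 codewords.
  weight 3: 6 codewords.
  weight 4: 1 codewords.
  weight 5: 1 codewords.
Minimum distance d = smallest w > 0 with A_w > 0 = 1.
Sanity: Σ A_w = 16 = 2^4 = 16 ✓.


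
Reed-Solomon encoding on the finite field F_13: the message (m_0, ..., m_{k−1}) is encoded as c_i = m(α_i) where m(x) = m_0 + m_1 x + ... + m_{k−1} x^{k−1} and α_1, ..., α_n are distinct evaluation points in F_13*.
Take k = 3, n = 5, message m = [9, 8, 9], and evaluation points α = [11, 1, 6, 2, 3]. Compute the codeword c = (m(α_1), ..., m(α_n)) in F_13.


c = [3, 0, 4, 9, 10]

Message polynomial: m(x) = 9 + 8·x + 9·x^2 (mod 13).
For each evaluation point α_i, compute m(α_i) mod 13:
  α_1 = 11: Horner steps 9 → 3 → 3, so m(11) = 3.
  α_2 = 1: Horner steps 9 → 4 → 0, so m(1) = 0.
  α_3 = 6: Horner steps 9 → 10 → 4, so m(6) = 4.
  α_4 = 2: Horner steps 9 → 0 → 9, so m(2) = 9.
  α_5 = 3: Horner steps 9 → 9 → 10, so m(3) = 10.
Codeword c = [3, 0, 4, 9, 10] ∈ F_13^5.


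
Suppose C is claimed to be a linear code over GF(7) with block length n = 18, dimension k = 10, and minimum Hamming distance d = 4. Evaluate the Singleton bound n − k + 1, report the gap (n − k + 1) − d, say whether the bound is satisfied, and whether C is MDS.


Singleton RHS = n − k + 1 = 9, slack = 5, bound satisfied, not MDS.

Singleton bound: d ≤ n − k + 1.
Here n = 18, k = 10, so n − k + 1 = 9.
Given d = 4, check d ≤ 9: YES.
Slack = (n − k + 1) − d = 5.
The code is NOT MDS (slack = 5 > 0).
Description: the claimed parameters are [18, 10, 4]_7; such a code would be non-MDS.


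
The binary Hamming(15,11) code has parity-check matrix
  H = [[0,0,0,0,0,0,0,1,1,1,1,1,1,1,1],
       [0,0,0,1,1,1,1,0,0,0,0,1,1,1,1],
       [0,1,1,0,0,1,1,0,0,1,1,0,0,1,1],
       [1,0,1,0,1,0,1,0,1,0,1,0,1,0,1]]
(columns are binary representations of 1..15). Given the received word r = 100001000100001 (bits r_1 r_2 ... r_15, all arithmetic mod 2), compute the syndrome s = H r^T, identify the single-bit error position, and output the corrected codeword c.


s = (0, 0, 1, 0)^T, error position = 2, corrected codeword c = 110001000100001

Compute s = H r^T mod 2 one row at a time:
  s_1 = 0 + 0 + 1 + 0 + 0 + 0 + 0 + 1 = 2 ≡ 0 (mod 2).
  s_2 = 0 + 0 + 1 + 0 + 0 + 0 + 0 + 1 = 2 ≡ 0 (mod 2).
  s_3 = 0 + 0 + 1 + 0 + 1 + 0 + 0 + 1 = 3 ≡ 1 (mod 2).
  s_4 = 1 + 0 + 0 + 0 + 0 + 0 + 0 + 1 = 2 ≡ 0 (mod 2).
s = (0, 0, 1, 0)^T — this equals column 2 of H (binary 0010), so error is at position 2.
Correct: flip bit 2 of r = 100001000100001 to get c = 110001000100001.


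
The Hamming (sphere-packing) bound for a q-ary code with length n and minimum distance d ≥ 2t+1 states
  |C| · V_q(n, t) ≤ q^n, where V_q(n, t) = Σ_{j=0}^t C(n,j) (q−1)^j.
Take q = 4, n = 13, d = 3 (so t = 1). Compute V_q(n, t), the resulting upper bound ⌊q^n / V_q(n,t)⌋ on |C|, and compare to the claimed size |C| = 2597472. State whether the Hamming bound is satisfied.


V_q(n, t) = 40, q^n = 67108864, Hamming bound = 1677721, |C| = 2597472 > bound (violated).

Step 1: Compute V_q(n, t) = Σ_{j=0}^1 C(n, j) (q−1)^j.
  j = 0: C(13,0)·(3)^0 = 1·1 = 1.
  j = 1: C(13,1)·(3)^1 = 13·3 = 39.
  V_q(n, t) = 1 + 39 = 40.
Step 2: q^n = 4^13 = 67108864.
Step 3: Hamming bound ⌊q^n / V_q(n,t)⌋ = ⌊67108864/40⌋ = 1677721.
Step 4: Compare |C| = 2597472 to 1677721: violated.
The claimed |C| lies above the Hamming bound, so no 4-ary code of length 13 with d ≥ 3 can have 2597472 codewords.
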